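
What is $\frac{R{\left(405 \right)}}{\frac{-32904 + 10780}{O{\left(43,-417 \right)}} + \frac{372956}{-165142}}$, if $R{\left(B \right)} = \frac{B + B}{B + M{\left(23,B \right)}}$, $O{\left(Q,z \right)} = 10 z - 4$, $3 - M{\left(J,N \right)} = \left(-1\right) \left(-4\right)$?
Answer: $\frac{23263966395}{35297534944} \approx 0.65908$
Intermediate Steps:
$M{\left(J,N \right)} = -1$ ($M{\left(J,N \right)} = 3 - \left(-1\right) \left(-4\right) = 3 - 4 = -1$)
$O{\left(Q,z \right)} = -4 + 10 z$
$R{\left(B \right)} = \frac{2 B}{-1 + B}$ ($R{\left(B \right)} = \frac{B + B}{B - 1} = \frac{2 B}{-1 + B}$)
$\frac{R{\left(405 \right)}}{\frac{-32904 + 10780}{O{\left(43,-417 \right)}} + \frac{372956}{-165142}} = \frac{2 \cdot 405 \frac{1}{-1 + 405}}{\frac{-32904 + 10780}{-4 + 10 \left(-417\right)} + \frac{372956}{-165142}} = \frac{2 \cdot 405 \cdot \frac{1}{404}}{- \frac{22124}{-4 - 4170} + 372956 \left(- \frac{1}{165142}\right)} = \frac{2 \cdot 405 \cdot \frac{1}{404}}{- \frac{22124}{-4174} - \frac{186478}{82571}} = \frac{405}{202 \left(\left(-22124\right) \left(- \frac{1}{4174}\right) - \frac{186478}{82571}\right)} = \frac{405}{202 \left(\frac{11062}{2087} - \frac{186478}{82571}\right)} = \frac{405}{202 \cdot \frac{524220816}{172325677}} = \frac{405}{202} \cdot \frac{172325677}{524220816} = \frac{23263966395}{35297534944}$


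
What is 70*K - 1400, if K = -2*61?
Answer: -9940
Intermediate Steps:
K = -122
70*K - 1400 = 70*(-122) - 1400 = -8540 - 1400 = -9940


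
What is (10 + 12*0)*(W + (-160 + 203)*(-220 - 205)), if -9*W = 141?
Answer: -548720/3 ≈ -1.8291e+5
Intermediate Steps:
W = -47/3 (W = -1/9*141 = -47/3 ≈ -15.667)
(10 + 12*0)*(W + (-160 + 203)*(-220 - 205)) = (10 + 12*0)*(-47/3 + (-160 + 203)*(-220 - 205)) = (10 + 0)*(-47/3 + 43*(-425)) = 10*(-47/3 - 18275) = 10*(-54872/3) = -548720/3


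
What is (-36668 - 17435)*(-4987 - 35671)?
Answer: 2199719774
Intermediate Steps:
(-36668 - 17435)*(-4987 - 35671) = -54103*(-40658) = 2199719774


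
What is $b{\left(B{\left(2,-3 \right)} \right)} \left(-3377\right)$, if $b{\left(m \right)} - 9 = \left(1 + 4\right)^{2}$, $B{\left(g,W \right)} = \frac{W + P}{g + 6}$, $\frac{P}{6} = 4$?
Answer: $-114818$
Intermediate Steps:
$P = 24$ ($P = 6 \cdot 4 = 24$)
$B{\left(g,W \right)} = \frac{24 + W}{6 + g}$ ($B{\left(g,W \right)} = \frac{W + 24}{g + 6} = \frac{24 + W}{6 + g}$)
$b{\left(m \right)} = 34$ ($b{\left(m \right)} = 9 + \left(1 + 4\right)^{2} = 9 + 5^{2} = 9 + 25 = 34$)
$b{\left(B{\left(2,-3 \right)} \right)} \left(-3377\right) = 34 \left(-3377\right) = -114818$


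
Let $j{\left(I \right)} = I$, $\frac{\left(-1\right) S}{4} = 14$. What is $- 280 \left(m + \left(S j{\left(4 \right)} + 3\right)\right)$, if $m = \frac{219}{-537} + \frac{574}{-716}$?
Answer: $\frac{11137140}{179} \approx 62219.0$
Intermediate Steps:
$S = -56$ ($S = \left(-4\right) 14 = -56$)
$m = - \frac{433}{358}$ ($m = 219 \left(- \frac{1}{537}\right) + 574 \left(- \frac{1}{716}\right) = - \frac{73}{179} - \frac{287}{358} = - \frac{433}{358} \approx -1.2095$)
$- 280 \left(m + \left(S j{\left(4 \right)} + 3\right)\right) = - 280 \left(- \frac{433}{358} + \left(\left(-56\right) 4 + 3\right)\right) = - 280 \left(- \frac{433}{358} + \left(-224 + 3\right)\right) = - 280 \left(- \frac{433}{358} - 221\right) = \left(-280\right) \left(- \frac{79551}{358}\right) = \frac{11137140}{179}$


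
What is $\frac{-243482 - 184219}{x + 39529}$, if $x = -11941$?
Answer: $- \frac{142567}{9196} \approx -15.503$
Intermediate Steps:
$\frac{-243482 - 184219}{x + 39529} = \frac{-243482 - 184219}{-11941 + 39529} = - \frac{427701}{27588} = \left(-427701\right) \frac{1}{27588} = - \frac{142567}{9196}$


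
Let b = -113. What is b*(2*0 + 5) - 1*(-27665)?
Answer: 27100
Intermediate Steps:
b*(2*0 + 5) - 1*(-27665) = -113*(2*0 + 5) - 1*(-27665) = -113*(0 + 5) + 27665 = -113*5 + 27665 = -565 + 27665 = 27100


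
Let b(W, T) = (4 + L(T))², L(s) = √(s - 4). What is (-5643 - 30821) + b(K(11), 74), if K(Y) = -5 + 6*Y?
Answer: -36378 + 8*√70 ≈ -36311.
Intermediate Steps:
L(s) = √(-4 + s)
b(W, T) = (4 + √(-4 + T))²
(-5643 - 30821) + b(K(11), 74) = (-5643 - 30821) + (4 + √(-4 + 74))² = -36464 + (4 + √70)²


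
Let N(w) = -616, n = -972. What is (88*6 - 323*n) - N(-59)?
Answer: 315100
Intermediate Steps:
(88*6 - 323*n) - N(-59) = (88*6 - 323*(-972)) - 1*(-616) = (528 + 313956) + 616 = 314484 + 616 = 315100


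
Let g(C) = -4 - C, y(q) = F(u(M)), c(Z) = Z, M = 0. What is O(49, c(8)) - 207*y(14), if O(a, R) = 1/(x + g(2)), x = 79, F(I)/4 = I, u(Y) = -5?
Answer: 302221/73 ≈ 4140.0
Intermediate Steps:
F(I) = 4*I
y(q) = -20 (y(q) = 4*(-5) = -20)
O(a, R) = 1/73 (O(a, R) = 1/(79 + (-4 - 1*2)) = 1/(79 + (-4 - 2)) = 1/(79 - 6) = 1/73)
O(49, c(8)) - 207*y(14) = 1/73 - 207*(-20) = 1/73 + 4140 = 302221/73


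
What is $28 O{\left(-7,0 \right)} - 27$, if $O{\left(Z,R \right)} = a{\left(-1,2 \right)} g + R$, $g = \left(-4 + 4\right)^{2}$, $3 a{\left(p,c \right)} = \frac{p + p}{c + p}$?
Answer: $-27$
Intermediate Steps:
$a{\left(p,c \right)} = \frac{2 p}{3 \left(c + p\right)}$ ($a{\left(p,c \right)} = \frac{\left(p + p\right) \frac{1}{c + p}}{3} = \frac{2 p \frac{1}{c + p}}{3} = \frac{2 p}{3 \left(c + p\right)}$)
$g = 0$ ($g = 0^{2} = 0$)
$O{\left(Z,R \right)} = R$ ($O{\left(Z,R \right)} = \frac{2}{3} \left(-1\right) \frac{1}{2 - 1} \cdot 0 + R = \frac{2}{3} \left(-1\right) 1^{-1} \cdot 0 + R = \frac{2}{3} \left(-1\right) 1 \cdot 0 + R = \left(- \frac{2}{3}\right) 0 + R = 0 + R = R$)
$28 O{\left(-7,0 \right)} - 27 = 28 \cdot 0 - 27 = 0 - 27 = -27$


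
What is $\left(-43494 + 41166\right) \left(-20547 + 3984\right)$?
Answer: $38558664$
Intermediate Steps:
$\left(-43494 + 41166\right) \left(-20547 + 3984\right) = \left(-2328\right) \left(-16563\right) = 38558664$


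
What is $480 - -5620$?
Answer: $6100$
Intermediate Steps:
$480 - -5620 = 480 + 5620 = 6100$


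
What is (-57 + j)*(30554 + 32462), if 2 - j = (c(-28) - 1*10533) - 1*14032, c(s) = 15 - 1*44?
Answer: 1546349624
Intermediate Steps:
c(s) = -29 (c(s) = 15 - 44 = -29)
j = 24596 (j = 2 - ((-29 - 1*10533) - 1*14032) = 2 - ((-29 - 10533) - 14032) = 2 - (-10562 - 14032) = 2 - 1*(-24594) = 2 + 24594 = 24596)
(-57 + j)*(30554 + 32462) = (-57 + 24596)*(30554 + 32462) = 24539*63016 = 1546349624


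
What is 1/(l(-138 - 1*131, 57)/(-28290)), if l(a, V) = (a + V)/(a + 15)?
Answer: -1796415/53 ≈ -33895.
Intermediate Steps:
l(a, V) = (V + a)/(15 + a)
1/(l(-138 - 1*131, 57)/(-28290)) = 1/(((57 + (-138 - 1*131))/(15 + (-138 - 1*131)))/(-28290)) = 1/(((57 + (-138 - 131))/(15 + (-138 - 131)))*(-1/28290)) = 1/(((57 - 269)/(15 - 269))*(-1/28290)) = 1/((-212/(-254))*(-1/28290)) = 1/(-1/254*(-212)*(-1/28290)) = 1/((106/127)*(-1/28290)) = 1/(-53/1796415) = -1796415/53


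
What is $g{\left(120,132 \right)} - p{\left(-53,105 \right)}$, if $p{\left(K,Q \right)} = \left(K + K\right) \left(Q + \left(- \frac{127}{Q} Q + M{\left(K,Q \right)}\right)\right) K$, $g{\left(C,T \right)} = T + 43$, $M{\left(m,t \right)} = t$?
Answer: $-466119$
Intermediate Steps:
$g{\left(C,T \right)} = 43 + T$
$p{\left(K,Q \right)} = 2 K^{2} \left(-127 + 2 Q\right)$ ($p{\left(K,Q \right)} = \left(K + K\right) \left(Q + \left(- \frac{127}{Q} Q + Q\right)\right) K = 2 K \left(Q + \left(-127 + Q\right)\right) K = 2 K \left(-127 + 2 Q\right) K = 2 K^{2} \left(-127 + 2 Q\right)$)
$g{\left(120,132 \right)} - p{\left(-53,105 \right)} = \left(43 + 132\right) - \left(-53\right)^{2} \left(-254 + 4 \cdot 105\right) = 175 - 2809 \left(-254 + 420\right) = 175 - 2809 \cdot 166 = 175 - 466294 = -466119$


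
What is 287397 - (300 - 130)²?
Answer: 258497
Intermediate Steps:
287397 - (300 - 130)² = 287397 - 1*170² = 287397 - 1*28900 = 287397 - 28900 = 258497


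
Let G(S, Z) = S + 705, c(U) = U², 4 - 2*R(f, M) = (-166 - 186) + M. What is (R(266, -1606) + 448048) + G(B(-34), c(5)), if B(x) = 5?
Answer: 449739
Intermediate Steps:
R(f, M) = 178 - M/2 (R(f, M) = 2 - ((-166 - 186) + M)/2 = 2 - (-352 + M)/2 = 2 + (176 - M/2) = 178 - M/2)
G(S, Z) = 705 + S
(R(266, -1606) + 448048) + G(B(-34), c(5)) = ((178 - ½*(-1606)) + 448048) + (705 + 5) = ((178 + 803) + 448048) + 710 = (981 + 448048) + 710 = 449029 + 710 = 449739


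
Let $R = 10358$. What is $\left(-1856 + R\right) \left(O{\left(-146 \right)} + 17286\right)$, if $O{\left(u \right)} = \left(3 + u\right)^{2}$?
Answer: $320822970$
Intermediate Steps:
$\left(-1856 + R\right) \left(O{\left(-146 \right)} + 17286\right) = \left(-1856 + 10358\right) \left(\left(3 - 146\right)^{2} + 17286\right) = 8502 \left(\left(-143\right)^{2} + 17286\right) = 8502 \left(20449 + 17286\right) = 8502 \cdot 37735 = 320822970$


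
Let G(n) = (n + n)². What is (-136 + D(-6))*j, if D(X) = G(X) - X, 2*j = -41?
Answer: -287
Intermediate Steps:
j = -41/2 (j = (½)*(-41) = -41/2 ≈ -20.500)
G(n) = 4*n² (G(n) = (2*n)² = 4*n²)
D(X) = -X + 4*X² (D(X) = 4*X² - X = -X + 4*X²)
(-136 + D(-6))*j = (-136 - 6*(-1 + 4*(-6)))*(-41/2) = (-136 - 6*(-1 - 24))*(-41/2) = (-136 - 6*(-25))*(-41/2) = (-136 + 150)*(-41/2) = 14*(-41/2) = -287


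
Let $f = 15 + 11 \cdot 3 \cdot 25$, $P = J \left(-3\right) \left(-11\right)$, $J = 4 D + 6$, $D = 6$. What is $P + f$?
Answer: $1830$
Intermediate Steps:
$J = 30$ ($J = 4 \cdot 6 + 6 = 24 + 6 = 30$)
$P = 990$ ($P = 30 \left(-3\right) \left(-11\right) = \left(-90\right) \left(-11\right) = 990$)
$f = 840$ ($f = 15 + 33 \cdot 25 = 15 + 825 = 840$)
$P + f = 990 + 840 = 1830$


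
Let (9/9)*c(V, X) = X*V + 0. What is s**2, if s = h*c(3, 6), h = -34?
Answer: 374544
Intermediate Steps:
c(V, X) = V*X (c(V, X) = X*V + 0 = V*X + 0 = V*X)
s = -612 (s = -102*6 = -34*18 = -612)
s**2 = (-612)**2 = 374544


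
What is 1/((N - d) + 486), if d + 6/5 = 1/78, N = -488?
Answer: -390/317 ≈ -1.2303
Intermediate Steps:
d = -463/390 (d = -6/5 + 1/78 = -463/390 ≈ -1.1872)
1/((N - d) + 486) = 1/((-488 - 1*(-463/390)) + 486) = 1/((-488 + 463/390) + 486) = 1/(-189857/390 + 486) = 1/(-317/390) = -390/317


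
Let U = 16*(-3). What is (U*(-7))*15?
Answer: 5040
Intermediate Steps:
U = -48
(U*(-7))*15 = -48*(-7)*15 = 336*15 = 5040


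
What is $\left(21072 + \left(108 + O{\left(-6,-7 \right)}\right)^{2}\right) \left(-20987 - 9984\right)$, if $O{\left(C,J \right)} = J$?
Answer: $-968556083$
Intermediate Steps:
$\left(21072 + \left(108 + O{\left(-6,-7 \right)}\right)^{2}\right) \left(-20987 - 9984\right) = \left(21072 + \left(108 - 7\right)^{2}\right) \left(-20987 - 9984\right) = \left(21072 + 101^{2}\right) \left(-30971\right) = \left(21072 + 10201\right) \left(-30971\right) = 31273 \left(-30971\right) = -968556083$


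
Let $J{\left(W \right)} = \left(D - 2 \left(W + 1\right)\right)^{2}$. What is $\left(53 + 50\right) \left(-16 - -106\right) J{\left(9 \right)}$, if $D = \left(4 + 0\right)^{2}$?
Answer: $148320$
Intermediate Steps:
$D = 16$ ($D = 4^{2} = 16$)
$J{\left(W \right)} = \left(14 - 2 W\right)^{2}$ ($J{\left(W \right)} = \left(16 - 2 \left(W + 1\right)\right)^{2} = \left(16 - 2 \left(1 + W\right)\right)^{2} = \left(16 - \left(2 + 2 W\right)\right)^{2} = \left(14 - 2 W\right)^{2}$)
$\left(53 + 50\right) \left(-16 - -106\right) J{\left(9 \right)} = \left(53 + 50\right) \left(-16 - -106\right) 4 \left(-7 + 9\right)^{2} = 103 \left(-16 + 106\right) 4 \cdot 2^{2} = 103 \cdot 90 \cdot 4 \cdot 4 = 9270 \cdot 16 = 148320$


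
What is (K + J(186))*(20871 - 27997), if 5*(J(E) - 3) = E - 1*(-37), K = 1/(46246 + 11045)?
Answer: -97164884138/286455 ≈ -3.3920e+5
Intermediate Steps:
K = 1/57291 ≈ 1.7455e-5
J(E) = 52/5 + E/5 (J(E) = 3 + (E - 1*(-37))/5 = 3 + (E + 37)/5 = 3 + (37 + E)/5 = 3 + (37/5 + E/5) = 52/5 + E/5)
(K + J(186))*(20871 - 27997) = (1/57291 + (52/5 + (1/5)*186))*(20871 - 27997) = (1/57291 + (52/5 + 186/5))*(-7126) = (1/57291 + 238/5)*(-7126) = (13635263/286455)*(-7126) = -97164884138/286455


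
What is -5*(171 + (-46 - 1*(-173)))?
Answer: -1490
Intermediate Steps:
-5*(171 + (-46 - 1*(-173))) = -5*(171 + (-46 + 173)) = -5*(171 + 127) = -5*298 = -1490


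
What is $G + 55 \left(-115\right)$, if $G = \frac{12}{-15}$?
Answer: $- \frac{31629}{5} \approx -6325.8$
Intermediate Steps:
$G = - \frac{4}{5}$ ($G = 12 \left(- \frac{1}{15}\right) = - \frac{4}{5} \approx -0.8$)
$G + 55 \left(-115\right) = - \frac{4}{5} + 55 \left(-115\right) = - \frac{4}{5} - 6325 = - \frac{31629}{5}$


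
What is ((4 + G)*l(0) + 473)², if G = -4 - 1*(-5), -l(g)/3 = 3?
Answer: 183184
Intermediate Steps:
l(g) = -9 (l(g) = -3*3 = -9)
G = 1 (G = -4 + 5 = 1)
((4 + G)*l(0) + 473)² = ((4 + 1)*(-9) + 473)² = (5*(-9) + 473)² = (-45 + 473)² = 428² = 183184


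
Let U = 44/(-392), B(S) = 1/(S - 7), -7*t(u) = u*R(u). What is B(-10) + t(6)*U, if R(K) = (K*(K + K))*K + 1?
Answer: 242570/5831 ≈ 41.600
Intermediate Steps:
R(K) = 1 + 2*K**3 (R(K) = (K*(2*K))*K + 1 = (2*K**2)*K + 1 = 2*K**3 + 1 = 1 + 2*K**3)
t(u) = -u*(1 + 2*u**3)/7
B(S) = 1/(-7 + S)
U = -11/98 (U = 44*(-1/392) = -11/98 ≈ -0.11224)
B(-10) + t(6)*U = 1/(-7 - 10) - 1/7*6*(1 + 2*6**3)*(-11/98) = 1/(-17) - 1/7*6*(1 + 2*216)*(-11/98) = -1/17 - 1/7*6*(1 + 432)*(-11/98) = -1/17 - 1/7*6*433*(-11/98) = -1/17 - 2598/7*(-11/98) = -1/17 + 14289/343 = 242570/5831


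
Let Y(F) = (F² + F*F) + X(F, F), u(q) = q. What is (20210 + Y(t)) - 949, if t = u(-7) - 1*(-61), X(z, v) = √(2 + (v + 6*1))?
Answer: 25093 + √62 ≈ 25101.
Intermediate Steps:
X(z, v) = √(8 + v) (X(z, v) = √(2 + (v + 6)) = √(2 + (6 + v)) = √(8 + v))
t = 54 (t = -7 - 1*(-61) = -7 + 61 = 54)
Y(F) = √(8 + F) + 2*F² (Y(F) = (F² + F*F) + √(8 + F) = (F² + F²) + √(8 + F) = 2*F² + √(8 + F) = √(8 + F) + 2*F²)
(20210 + Y(t)) - 949 = (20210 + (√(8 + 54) + 2*54²)) - 949 = (20210 + (√62 + 2*2916)) - 949 = (20210 + (√62 + 5832)) - 949 = (20210 + (5832 + √62)) - 949 = (26042 + √62) - 949 = 25093 + √62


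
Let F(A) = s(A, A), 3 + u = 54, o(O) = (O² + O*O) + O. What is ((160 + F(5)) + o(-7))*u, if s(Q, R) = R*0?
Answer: 12801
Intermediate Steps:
o(O) = O + 2*O² (o(O) = (O² + O²) + O = 2*O² + O = O + 2*O²)
u = 51 (u = -3 + 54 = 51)
s(Q, R) = 0
F(A) = 0
((160 + F(5)) + o(-7))*u = ((160 + 0) - 7*(1 + 2*(-7)))*51 = (160 - 7*(1 - 14))*51 = (160 - 7*(-13))*51 = (160 + 91)*51 = 251*51 = 12801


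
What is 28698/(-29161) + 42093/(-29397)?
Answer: -690369693/285748639 ≈ -2.4160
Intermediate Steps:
28698/(-29161) + 42093/(-29397) = 28698*(-1/29161) + 42093*(-1/29397) = -28698/29161 - 14031/9799 = -690369693/285748639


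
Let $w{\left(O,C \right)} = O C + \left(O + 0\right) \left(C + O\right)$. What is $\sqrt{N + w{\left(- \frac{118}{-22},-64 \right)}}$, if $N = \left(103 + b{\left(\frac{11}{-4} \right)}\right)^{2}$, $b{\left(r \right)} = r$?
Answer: $\frac{3 \sqrt{2020385}}{44} \approx 96.914$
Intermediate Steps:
$N = \frac{160801}{16}$ ($N = \left(103 + \frac{11}{-4}\right)^{2} = \left(103 + 11 \left(- \frac{1}{4}\right)\right)^{2} = \left(103 - \frac{11}{4}\right)^{2} = \left(\frac{401}{4}\right)^{2} = \frac{160801}{16} \approx 10050.0$)
$w{\left(O,C \right)} = C O + O \left(C + O\right)$
$\sqrt{N + w{\left(- \frac{118}{-22},-64 \right)}} = \sqrt{\frac{160801}{16} + - \frac{118}{-22} \left(- \frac{118}{-22} + 2 \left(-64\right)\right)} = \sqrt{\frac{160801}{16} + \left(-118\right) \left(- \frac{1}{22}\right) \left(\left(-118\right) \left(- \frac{1}{22}\right) - 128\right)} = \sqrt{\frac{160801}{16} + \frac{59 \left(\frac{59}{11} - 128\right)}{11}} = \sqrt{\frac{160801}{16} + \frac{59}{11} \left(- \frac{1349}{11}\right)} = \sqrt{\frac{160801}{16} - \frac{79591}{121}} = \sqrt{\frac{18183465}{1936}} = \frac{3 \sqrt{2020385}}{44}$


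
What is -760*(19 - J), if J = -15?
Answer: -25840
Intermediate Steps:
-760*(19 - J) = -760*(19 - 1*(-15)) = -760*(19 + 15) = -760*34 = -25840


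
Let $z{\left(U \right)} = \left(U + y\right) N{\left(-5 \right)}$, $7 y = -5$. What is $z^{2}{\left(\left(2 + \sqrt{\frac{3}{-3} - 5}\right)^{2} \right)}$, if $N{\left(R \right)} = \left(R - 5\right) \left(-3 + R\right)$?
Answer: $- \frac{27795200}{49} - \frac{972800 i \sqrt{6}}{7} \approx -5.6725 \cdot 10^{5} - 3.4041 \cdot 10^{5} i$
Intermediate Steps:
$y = - \frac{5}{7}$ ($y = \frac{1}{7} \left(-5\right) = - \frac{5}{7} \approx -0.71429$)
$N{\left(R \right)} = \left(-5 + R\right) \left(-3 + R\right)$
$z{\left(U \right)} = - \frac{400}{7} + 80 U$ ($z{\left(U \right)} = \left(U - \frac{5}{7}\right) \left(15 + \left(-5\right)^{2} - -40\right) = \left(- \frac{5}{7} + U\right) \left(15 + 25 + 40\right) = \left(- \frac{5}{7} + U\right) 80 = - \frac{400}{7} + 80 U$)
$z^{2}{\left(\left(2 + \sqrt{\frac{3}{-3} - 5}\right)^{2} \right)} = \left(- \frac{400}{7} + 80 \left(2 + \sqrt{\frac{3}{-3} - 5}\right)^{2}\right)^{2} = \left(- \frac{400}{7} + 80 \left(2 + \sqrt{3 \left(- \frac{1}{3}\right) - 5}\right)^{2}\right)^{2} = \left(- \frac{400}{7} + 80 \left(2 + \sqrt{-1 - 5}\right)^{2}\right)^{2} = \left(- \frac{400}{7} + 80 \left(2 + \sqrt{-6}\right)^{2}\right)^{2} = \left(- \frac{400}{7} + 80 \left(2 + i \sqrt{6}\right)^{2}\right)^{2}$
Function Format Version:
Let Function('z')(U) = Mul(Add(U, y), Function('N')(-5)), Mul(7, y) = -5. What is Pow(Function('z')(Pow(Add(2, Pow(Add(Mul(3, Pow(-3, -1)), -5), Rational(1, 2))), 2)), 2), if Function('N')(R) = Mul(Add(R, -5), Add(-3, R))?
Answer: Add(Rational(-27795200, 49), Mul(Rational(-972800, 7), I, Pow(6, Rational(1, 2)))) ≈ Add(-5.6725e+5, Mul(-3.4041e+5, I))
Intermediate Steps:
y = Rational(-5, 7) (y = Mul(Rational(1, 7), -5) = Rational(-5, 7) ≈ -0.71429)
Function('N')(R) = Mul(Add(-5, R), Add(-3, R))
Function('z')(U) = Add(Rational(-400, 7), Mul(80, U)) (Function('z')(U) = Mul(Add(U, Rational(-5, 7)), Add(15, Pow(-5, 2), Mul(-8, -5))) = Mul(Add(Rational(-5, 7), U), Add(15, 25, 40)) = Mul(Add(Rational(-5, 7), U), 80) = Add(Rational(-400, 7), Mul(80, U)))
Pow(Function('z')(Pow(Add(2, Pow(Add(Mul(3, Pow(-3, -1)), -5), Rational(1, 2))), 2)), 2) = Pow(Add(Rational(-400, 7), Mul(80, Pow(Add(2, Pow(Add(Mul(3, Pow(-3, -1)), -5), Rational(1, 2))), 2))), 2) = Pow(Add(Rational(-400, 7), Mul(80, Pow(Add(2, Pow(Add(Mul(3, Rational(-1, 3)), -5), Rational(1, 2))), 2))), 2) = Pow(Add(Rational(-400, 7), Mul(80, Pow(Add(2, Pow(Add(-1, -5), Rational(1, 2))), 2))), 2) = Pow(Add(Rational(-400, 7), Mul(80, Pow(Add(2, Pow(-6, Rational(1, 2))), 2))), 2) = Pow(Add(Rational(-400, 7), Mul(80, Pow(Add(2, Mul(I, Pow(6, Rational(1, 2)))), 2))), 2)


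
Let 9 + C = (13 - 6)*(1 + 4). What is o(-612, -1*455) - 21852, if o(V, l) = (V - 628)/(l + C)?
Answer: -9373268/429 ≈ -21849.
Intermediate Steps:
C = 26 (C = -9 + (13 - 6)*(1 + 4) = -9 + 7*5 = -9 + 35 = 26)
o(V, l) = (-628 + V)/(26 + l) (o(V, l) = (V - 628)/(l + 26) = (-628 + V)/(26 + l))
o(-612, -1*455) - 21852 = (-628 - 612)/(26 - 1*455) - 21852 = -1240/(26 - 455) - 21852 = -1240/(-429) - 21852 = -1/429*(-1240) - 21852 = 1240/429 - 21852 = -9373268/429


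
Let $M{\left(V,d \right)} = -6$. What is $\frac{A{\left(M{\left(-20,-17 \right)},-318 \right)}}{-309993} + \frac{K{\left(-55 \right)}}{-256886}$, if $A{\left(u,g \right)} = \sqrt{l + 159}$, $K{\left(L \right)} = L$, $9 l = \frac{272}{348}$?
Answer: $\frac{55}{256886} - \frac{\sqrt{10837155}}{80908173} \approx 0.00017341$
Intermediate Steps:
$l = \frac{68}{783}$ ($l = \frac{272 \cdot \frac{1}{348}}{9} = \frac{1}{9} \cdot \frac{68}{87} = \frac{68}{783} \approx 0.086846$)
$A{\left(u,g \right)} = \frac{\sqrt{10837155}}{261}$ ($A{\left(u,g \right)} = \sqrt{\frac{68}{783} + 159} = \sqrt{\frac{124565}{783}} = \frac{\sqrt{10837155}}{261}$)
$\frac{A{\left(M{\left(-20,-17 \right)},-318 \right)}}{-309993} + \frac{K{\left(-55 \right)}}{-256886} = \frac{\frac{1}{261} \sqrt{10837155}}{-309993} - \frac{55}{-256886} = \frac{\sqrt{10837155}}{261} \left(- \frac{1}{309993}\right) - - \frac{55}{256886} = - \frac{\sqrt{10837155}}{80908173} + \frac{55}{256886} = \frac{55}{256886} - \frac{\sqrt{10837155}}{80908173}$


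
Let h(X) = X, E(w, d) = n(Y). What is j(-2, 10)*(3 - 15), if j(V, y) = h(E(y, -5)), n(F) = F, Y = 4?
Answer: -48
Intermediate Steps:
E(w, d) = 4
j(V, y) = 4
j(-2, 10)*(3 - 15) = 4*(3 - 15) = 4*(-12) = -48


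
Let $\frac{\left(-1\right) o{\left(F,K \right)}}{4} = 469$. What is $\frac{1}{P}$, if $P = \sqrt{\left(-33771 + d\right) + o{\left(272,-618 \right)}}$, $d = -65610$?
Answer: $- \frac{i \sqrt{101257}}{101257} \approx - 0.0031426 i$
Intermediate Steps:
$o{\left(F,K \right)} = -1876$ ($o{\left(F,K \right)} = \left(-4\right) 469 = -1876$)
$P = i \sqrt{101257}$ ($P = \sqrt{\left(-33771 - 65610\right) - 1876} = \sqrt{-99381 - 1876} = \sqrt{-101257} = i \sqrt{101257} \approx 318.21 i$)
$\frac{1}{P} = \frac{1}{i \sqrt{101257}} = - \frac{i \sqrt{101257}}{101257}$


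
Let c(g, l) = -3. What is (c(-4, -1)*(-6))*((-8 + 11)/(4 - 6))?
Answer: -27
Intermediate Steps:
(c(-4, -1)*(-6))*((-8 + 11)/(4 - 6)) = (-3*(-6))*((-8 + 11)/(4 - 6)) = 18*(3/(-2)) = 18*(3*(-1/2)) = 18*(-3/2) = -27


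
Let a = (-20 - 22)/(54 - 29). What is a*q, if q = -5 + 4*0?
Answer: 42/5 ≈ 8.4000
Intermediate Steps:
q = -5 (q = -5 + 0 = -5)
a = -42/25 ≈ -1.6800
a*q = -42/25*(-5) = 42/5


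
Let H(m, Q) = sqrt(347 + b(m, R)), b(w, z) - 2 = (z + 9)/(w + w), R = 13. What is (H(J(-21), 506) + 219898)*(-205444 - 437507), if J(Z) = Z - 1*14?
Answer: -141383638998 - 3857706*sqrt(11865)/35 ≈ -1.4140e+11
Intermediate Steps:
b(w, z) = 2 + (9 + z)/(2*w) (b(w, z) = 2 + (z + 9)/(w + w) = 2 + (9 + z)/((2*w)) = 2 + (9 + z)*(1/(2*w)) = 2 + (9 + z)/(2*w))
J(Z) = -14 + Z (J(Z) = Z - 14 = -14 + Z)
H(m, Q) = sqrt(347 + (22 + 4*m)/(2*m)) (H(m, Q) = sqrt(347 + (9 + 13 + 4*m)/(2*m)) = sqrt(347 + (22 + 4*m)/(2*m)))
(H(J(-21), 506) + 219898)*(-205444 - 437507) = (sqrt(349 + 11/(-14 - 21)) + 219898)*(-205444 - 437507) = (sqrt(349 + 11/(-35)) + 219898)*(-642951) = (sqrt(349 + 11*(-1/35)) + 219898)*(-642951) = (sqrt(349 - 11/35) + 219898)*(-642951) = (sqrt(12204/35) + 219898)*(-642951) = (6*sqrt(11865)/35 + 219898)*(-642951) = (219898 + 6*sqrt(11865)/35)*(-642951) = -141383638998 - 3857706*sqrt(11865)/35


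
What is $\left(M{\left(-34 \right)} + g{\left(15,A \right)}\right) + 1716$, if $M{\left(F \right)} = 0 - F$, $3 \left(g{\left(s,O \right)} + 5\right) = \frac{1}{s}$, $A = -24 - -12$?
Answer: $\frac{78526}{45} \approx 1745.0$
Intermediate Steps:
$A = -12$ ($A = -24 + 12 = -12$)
$g{\left(s,O \right)} = -5 + \frac{1}{3 s}$
$M{\left(F \right)} = - F$
$\left(M{\left(-34 \right)} + g{\left(15,A \right)}\right) + 1716 = \left(\left(-1\right) \left(-34\right) - \left(5 - \frac{1}{3 \cdot 15}\right)\right) + 1716 = \left(34 + \left(-5 + \frac{1}{3} \cdot \frac{1}{15}\right)\right) + 1716 = \left(34 + \left(-5 + \frac{1}{45}\right)\right) + 1716 = \left(34 - \frac{224}{45}\right) + 1716 = \frac{1306}{45} + 1716 = \frac{78526}{45}$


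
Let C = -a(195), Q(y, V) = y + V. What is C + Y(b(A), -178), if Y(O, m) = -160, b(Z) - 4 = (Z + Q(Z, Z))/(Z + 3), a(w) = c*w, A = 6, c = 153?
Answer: -29995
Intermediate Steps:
Q(y, V) = V + y
a(w) = 153*w
C = -29835 (C = -153*195 = -1*29835 = -29835)
b(Z) = 4 + 3*Z/(3 + Z) (b(Z) = 4 + (Z + (Z + Z))/(Z + 3) = 4 + (Z + 2*Z)/(3 + Z) = 4 + (3*Z)/(3 + Z) = 4 + 3*Z/(3 + Z))
C + Y(b(A), -178) = -29835 - 160 = -29995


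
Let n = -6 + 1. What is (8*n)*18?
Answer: -720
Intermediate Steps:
n = -5
(8*n)*18 = (8*(-5))*18 = -40*18 = -720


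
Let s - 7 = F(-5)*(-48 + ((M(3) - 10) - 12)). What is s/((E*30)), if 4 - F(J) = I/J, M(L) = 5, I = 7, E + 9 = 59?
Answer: -86/375 ≈ -0.22933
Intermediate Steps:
E = 50 (E = -9 + 59 = 50)
F(J) = 4 - 7/J
s = -344 (s = 7 + (4 - 7/(-5))*(-48 + ((5 - 10) - 12)) = 7 + (4 - 7*(-⅕))*(-48 + (-5 - 12)) = 7 + (4 + 7/5)*(-48 - 17) = 7 + (27/5)*(-65) = 7 - 351 = -344)
s/((E*30)) = -344/(50*30) = -344/1500 = -344*1/1500 = -86/375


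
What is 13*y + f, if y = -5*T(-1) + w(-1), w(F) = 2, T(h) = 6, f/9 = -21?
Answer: -553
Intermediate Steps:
f = -189 (f = 9*(-21) = -189)
y = -28 (y = -5*6 + 2 = -30 + 2 = -28)
13*y + f = 13*(-28) - 189 = -364 - 189 = -553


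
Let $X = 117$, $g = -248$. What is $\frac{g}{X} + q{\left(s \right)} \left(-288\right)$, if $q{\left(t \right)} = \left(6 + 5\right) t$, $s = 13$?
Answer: $- \frac{4818776}{117} \approx -41186.0$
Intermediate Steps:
$q{\left(t \right)} = 11 t$
$\frac{g}{X} + q{\left(s \right)} \left(-288\right) = - \frac{248}{117} + 11 \cdot 13 \left(-288\right) = \left(-248\right) \frac{1}{117} + 143 \left(-288\right) = - \frac{248}{117} - 41184 = - \frac{4818776}{117}$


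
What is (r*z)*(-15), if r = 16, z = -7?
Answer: 1680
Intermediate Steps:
(r*z)*(-15) = (16*(-7))*(-15) = -112*(-15) = 1680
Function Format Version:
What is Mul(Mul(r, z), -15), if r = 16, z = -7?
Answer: 1680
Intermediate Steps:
Mul(Mul(r, z), -15) = Mul(Mul(16, -7), -15) = Mul(-112, -15) = 1680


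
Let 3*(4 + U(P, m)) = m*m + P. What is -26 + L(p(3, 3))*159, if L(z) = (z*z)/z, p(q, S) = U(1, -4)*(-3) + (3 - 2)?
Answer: -662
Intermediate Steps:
U(P, m) = -4 + P/3 + m**2/3 (U(P, m) = -4 + (m*m + P)/3 = -4 + (m**2 + P)/3 = -4 + (P + m**2)/3 = -4 + (P/3 + m**2/3) = -4 + P/3 + m**2/3)
p(q, S) = -4 (p(q, S) = (-4 + (1/3)*1 + (1/3)*(-4)**2)*(-3) + (3 - 2) = (-4 + 1/3 + (1/3)*16)*(-3) + 1 = (-4 + 1/3 + 16/3)*(-3) + 1 = (5/3)*(-3) + 1 = -5 + 1 = -4)
L(z) = z (L(z) = z**2/z = z)
-26 + L(p(3, 3))*159 = -26 - 4*159 = -26 - 636 = -662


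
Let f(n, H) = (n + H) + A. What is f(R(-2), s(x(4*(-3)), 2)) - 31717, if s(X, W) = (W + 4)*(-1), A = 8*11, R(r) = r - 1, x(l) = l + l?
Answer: -31638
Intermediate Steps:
x(l) = 2*l
R(r) = -1 + r
A = 88
s(X, W) = -4 - W (s(X, W) = (4 + W)*(-1) = -4 - W)
f(n, H) = 88 + H + n (f(n, H) = (n + H) + 88 = (H + n) + 88 = 88 + H + n)
f(R(-2), s(x(4*(-3)), 2)) - 31717 = (88 + (-4 - 1*2) + (-1 - 2)) - 31717 = (88 + (-4 - 2) - 3) - 31717 = (88 - 6 - 3) - 31717 = 79 - 31717 = -31638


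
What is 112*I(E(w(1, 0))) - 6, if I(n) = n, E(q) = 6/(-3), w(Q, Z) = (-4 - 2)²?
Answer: -230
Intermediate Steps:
w(Q, Z) = 36 (w(Q, Z) = (-6)² = 36)
E(q) = -2 (E(q) = 6*(-⅓) = -2)
112*I(E(w(1, 0))) - 6 = 112*(-2) - 6 = -224 - 6 = -230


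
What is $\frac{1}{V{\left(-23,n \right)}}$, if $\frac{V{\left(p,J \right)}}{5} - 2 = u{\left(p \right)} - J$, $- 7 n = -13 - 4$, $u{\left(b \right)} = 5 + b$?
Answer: $- \frac{7}{645} \approx -0.010853$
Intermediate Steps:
$n = \frac{17}{7}$ ($n = - \frac{-13 - 4}{7} = \left(- \frac{1}{7}\right) \left(-17\right) = \frac{17}{7} \approx 2.4286$)
$V{\left(p,J \right)} = 35 - 5 J + 5 p$ ($V{\left(p,J \right)} = 10 + 5 \left(\left(5 + p\right) - J\right) = 10 + 5 \left(5 + p - J\right) = 10 + \left(25 - 5 J + 5 p\right) = 35 - 5 J + 5 p$)
$\frac{1}{V{\left(-23,n \right)}} = \frac{1}{35 - \frac{85}{7} + 5 \left(-23\right)} = \frac{1}{35 - \frac{85}{7} - 115} = \frac{1}{- \frac{645}{7}} = - \frac{7}{645}$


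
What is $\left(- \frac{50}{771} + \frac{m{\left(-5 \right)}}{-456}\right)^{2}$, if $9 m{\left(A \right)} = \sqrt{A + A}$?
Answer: $\frac{2338949755}{556225576992} + \frac{25 i \sqrt{10}}{791046} \approx 0.004205 + 9.994 \cdot 10^{-5} i$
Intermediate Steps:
$m{\left(A \right)} = \frac{\sqrt{2} \sqrt{A}}{9}$ ($m{\left(A \right)} = \frac{\sqrt{A + A}}{9} = \frac{\sqrt{2 A}}{9} = \frac{\sqrt{2} \sqrt{A}}{9}$)
$\left(- \frac{50}{771} + \frac{m{\left(-5 \right)}}{-456}\right)^{2} = \left(- \frac{50}{771} + \frac{\frac{1}{9} \sqrt{2} \sqrt{-5}}{-456}\right)^{2} = \left(\left(-50\right) \frac{1}{771} + \frac{\sqrt{2} i \sqrt{5}}{9} \left(- \frac{1}{456}\right)\right)^{2} = \left(- \frac{50}{771} + \frac{i \sqrt{10}}{9} \left(- \frac{1}{456}\right)\right)^{2} = \left(- \frac{50}{771} - \frac{i \sqrt{10}}{4104}\right)^{2}$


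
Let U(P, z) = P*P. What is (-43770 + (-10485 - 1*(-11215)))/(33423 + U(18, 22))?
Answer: -43040/33747 ≈ -1.2754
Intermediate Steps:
U(P, z) = P**2
(-43770 + (-10485 - 1*(-11215)))/(33423 + U(18, 22)) = (-43770 + (-10485 - 1*(-11215)))/(33423 + 18**2) = (-43770 + (-10485 + 11215))/(33423 + 324) = (-43770 + 730)/33747 = -43040*1/33747 = -43040/33747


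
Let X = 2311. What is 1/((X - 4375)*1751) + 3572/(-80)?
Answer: -806839793/18070320 ≈ -44.650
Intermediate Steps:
1/((X - 4375)*1751) + 3572/(-80) = 1/((2311 - 4375)*1751) + 3572/(-80) = (1/1751)/(-2064) + 3572*(-1/80) = -1/2064*1/1751 - 893/20 = -1/3614064 - 893/20 = -806839793/18070320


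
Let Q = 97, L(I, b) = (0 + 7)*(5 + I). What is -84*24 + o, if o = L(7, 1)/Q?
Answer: -195468/97 ≈ -2015.1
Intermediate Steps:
L(I, b) = 35 + 7*I (L(I, b) = 7*(5 + I) = 35 + 7*I)
o = 84/97 (o = (35 + 7*7)/97 = (35 + 49)*(1/97) = 84*(1/97) = 84/97 ≈ 0.86598)
-84*24 + o = -84*24 + 84/97 = -2016 + 84/97 = -195468/97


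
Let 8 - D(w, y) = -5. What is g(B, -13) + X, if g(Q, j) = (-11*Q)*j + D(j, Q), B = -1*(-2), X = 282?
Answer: 581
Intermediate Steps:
D(w, y) = 13 (D(w, y) = 8 - 1*(-5) = 8 + 5 = 13)
B = 2
g(Q, j) = 13 - 11*Q*j (g(Q, j) = (-11*Q)*j + 13 = -11*Q*j + 13 = 13 - 11*Q*j)
g(B, -13) + X = (13 - 11*2*(-13)) + 282 = (13 + 286) + 282 = 299 + 282 = 581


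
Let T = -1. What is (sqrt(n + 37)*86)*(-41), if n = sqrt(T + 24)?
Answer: -3526*sqrt(37 + sqrt(23)) ≈ -22795.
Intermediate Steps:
n = sqrt(23) (n = sqrt(-1 + 24) = sqrt(23) ≈ 4.7958)
(sqrt(n + 37)*86)*(-41) = (sqrt(sqrt(23) + 37)*86)*(-41) = (sqrt(37 + sqrt(23))*86)*(-41) = (86*sqrt(37 + sqrt(23)))*(-41) = -3526*sqrt(37 + sqrt(23))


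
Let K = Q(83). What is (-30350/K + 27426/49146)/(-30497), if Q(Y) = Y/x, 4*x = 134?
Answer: 8327615082/20733476941 ≈ 0.40165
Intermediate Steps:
x = 67/2 (x = (¼)*134 = 67/2 ≈ 33.500)
Q(Y) = 2*Y/67 (Q(Y) = Y/(67/2) = Y*(2/67) = 2*Y/67)
K = 166/67 (K = (2/67)*83 = 166/67 ≈ 2.4776)
(-30350/K + 27426/49146)/(-30497) = (-30350/166/67 + 27426/49146)/(-30497) = (-30350*67/166 + 27426*(1/49146))*(-1/30497) = (-1016725/83 + 4571/8191)*(-1/30497) = -8327615082/679853*(-1/30497) = 8327615082/20733476941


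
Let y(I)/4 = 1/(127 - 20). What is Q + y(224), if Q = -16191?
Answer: -1732433/107 ≈ -16191.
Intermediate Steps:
y(I) = 4/107 (y(I) = 4/(127 - 20) = 4/107)
Q + y(224) = -16191 + 4/107 = -1732433/107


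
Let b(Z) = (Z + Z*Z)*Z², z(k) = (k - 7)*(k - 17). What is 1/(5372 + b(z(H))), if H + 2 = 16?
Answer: 1/190592 ≈ 5.2468e-6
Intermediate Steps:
H = 14 (H = -2 + 16 = 14)
z(k) = (-17 + k)*(-7 + k) (z(k) = (-7 + k)*(-17 + k) = (-17 + k)*(-7 + k))
b(Z) = Z²*(Z + Z²) (b(Z) = (Z + Z²)*Z² = Z²*(Z + Z²))
1/(5372 + b(z(H))) = 1/(5372 + (119 + 14² - 24*14)³*(1 + (119 + 14² - 24*14))) = 1/(5372 + (119 + 196 - 336)³*(1 + (119 + 196 - 336))) = 1/(5372 + (-21)³*(1 - 21)) = 1/(5372 - 9261*(-20)) = 1/(5372 + 185220) = 1/190592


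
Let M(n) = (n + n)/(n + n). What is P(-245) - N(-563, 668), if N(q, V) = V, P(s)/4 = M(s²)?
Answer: -664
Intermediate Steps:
M(n) = 1 (M(n) = (2*n)/((2*n)) = (2*n)*(1/(2*n)) = 1)
P(s) = 4 (P(s) = 4*1 = 4)
P(-245) - N(-563, 668) = 4 - 1*668 = 4 - 668 = -664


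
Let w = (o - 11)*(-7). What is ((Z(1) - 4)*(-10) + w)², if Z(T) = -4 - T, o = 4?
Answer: 19321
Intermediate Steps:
w = 49 (w = (4 - 11)*(-7) = -7*(-7) = 49)
((Z(1) - 4)*(-10) + w)² = (((-4 - 1*1) - 4)*(-10) + 49)² = (((-4 - 1) - 4)*(-10) + 49)² = ((-5 - 4)*(-10) + 49)² = (-9*(-10) + 49)² = (90 + 49)² = 139² = 19321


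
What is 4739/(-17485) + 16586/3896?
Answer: 135771533/34060780 ≈ 3.9862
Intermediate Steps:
4739/(-17485) + 16586/3896 = 4739*(-1/17485) + 16586*(1/3896) = -4739/17485 + 8293/1948 = 135771533/34060780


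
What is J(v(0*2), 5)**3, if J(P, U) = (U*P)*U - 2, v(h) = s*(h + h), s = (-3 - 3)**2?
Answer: -8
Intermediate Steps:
s = 36 (s = (-6)**2 = 36)
v(h) = 72*h (v(h) = 36*(h + h) = 36*(2*h) = 72*h)
J(P, U) = -2 + P*U**2 (J(P, U) = (P*U)*U - 2 = P*U**2 - 2 = -2 + P*U**2)
J(v(0*2), 5)**3 = (-2 + (72*(0*2))*5**2)**3 = (-2 + (72*0)*25)**3 = (-2 + 0*25)**3 = (-2 + 0)**3 = (-2)**3 = -8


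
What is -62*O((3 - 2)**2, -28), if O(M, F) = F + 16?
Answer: 744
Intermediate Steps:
O(M, F) = 16 + F
-62*O((3 - 2)**2, -28) = -62*(16 - 28) = -62*(-12) = 744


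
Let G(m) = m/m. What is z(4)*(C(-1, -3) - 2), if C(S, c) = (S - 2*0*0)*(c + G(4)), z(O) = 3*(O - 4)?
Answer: 0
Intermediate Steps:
G(m) = 1
z(O) = -12 + 3*O (z(O) = 3*(-4 + O) = -12 + 3*O)
C(S, c) = S*(1 + c) (C(S, c) = (S - 2*0*0)*(c + 1) = (S + 0*0)*(1 + c) = (S + 0)*(1 + c) = S*(1 + c))
z(4)*(C(-1, -3) - 2) = (-12 + 3*4)*(-(1 - 3) - 2) = (-12 + 12)*(-1*(-2) - 2) = 0*(2 - 2) = 0*0 = 0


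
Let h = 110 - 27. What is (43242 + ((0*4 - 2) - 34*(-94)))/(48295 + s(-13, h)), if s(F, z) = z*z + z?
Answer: 46436/55267 ≈ 0.84021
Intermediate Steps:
h = 83
s(F, z) = z + z² (s(F, z) = z² + z = z + z²)
(43242 + ((0*4 - 2) - 34*(-94)))/(48295 + s(-13, h)) = (43242 + ((0*4 - 2) - 34*(-94)))/(48295 + 83*(1 + 83)) = (43242 + ((0 - 2) + 3196))/(48295 + 83*84) = (43242 + (-2 + 3196))/(48295 + 6972) = (43242 + 3194)/55267 = 46436*(1/55267) = 46436/55267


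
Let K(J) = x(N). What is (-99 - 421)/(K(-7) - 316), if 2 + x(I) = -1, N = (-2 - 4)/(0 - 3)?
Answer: 520/319 ≈ 1.6301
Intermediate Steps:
N = 2 (N = -6/(-3) = -6*(-⅓) = 2)
x(I) = -3 (x(I) = -2 - 1 = -3)
K(J) = -3
(-99 - 421)/(K(-7) - 316) = (-99 - 421)/(-3 - 316) = -520/(-319) = -520*(-1/319) = 520/319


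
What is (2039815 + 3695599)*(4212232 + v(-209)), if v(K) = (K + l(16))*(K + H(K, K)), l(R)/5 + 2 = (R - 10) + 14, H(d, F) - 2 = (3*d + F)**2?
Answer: -452706315613226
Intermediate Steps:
H(d, F) = 2 + (F + 3*d)**2 (H(d, F) = 2 + (3*d + F)**2 = 2 + (F + 3*d)**2)
l(R) = 10 + 5*R (l(R) = -10 + 5*((R - 10) + 14) = -10 + 5*((-10 + R) + 14) = -10 + 5*(4 + R) = -10 + (20 + 5*R) = 10 + 5*R)
v(K) = (90 + K)*(2 + K + 16*K**2) (v(K) = (K + (10 + 5*16))*(K + (2 + (K + 3*K)**2)) = (K + (10 + 80))*(K + (2 + (4*K)**2)) = (K + 90)*(K + (2 + 16*K**2)) = (90 + K)*(2 + K + 16*K**2))
(2039815 + 3695599)*(4212232 + v(-209)) = (2039815 + 3695599)*(4212232 + (180 + 16*(-209)**3 + 92*(-209) + 1441*(-209)**2)) = 5735414*(4212232 + (180 + 16*(-9129329) - 19228 + 1441*43681)) = 5735414*(4212232 + (180 - 146069264 - 19228 + 62944321)) = 5735414*(4212232 - 83143991) = 5735414*(-78931759) = -452706315613226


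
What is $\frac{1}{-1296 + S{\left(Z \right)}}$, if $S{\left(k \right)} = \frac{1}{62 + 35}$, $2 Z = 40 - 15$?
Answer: $- \frac{97}{125711} \approx -0.00077161$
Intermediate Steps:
$Z = \frac{25}{2}$ ($Z = \frac{40 - 15}{2} = \frac{1}{2} \cdot 25 = \frac{25}{2} \approx 12.5$)
$S{\left(k \right)} = \frac{1}{97}$
$\frac{1}{-1296 + S{\left(Z \right)}} = \frac{1}{-1296 + \frac{1}{97}} = \frac{1}{- \frac{125711}{97}} = - \frac{97}{125711}$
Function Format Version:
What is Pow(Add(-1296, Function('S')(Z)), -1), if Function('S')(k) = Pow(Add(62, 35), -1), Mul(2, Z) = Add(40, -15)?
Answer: Rational(-97, 125711) ≈ -0.00077161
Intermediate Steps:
Z = Rational(25, 2) (Z = Mul(Rational(1, 2), Add(40, -15)) = Mul(Rational(1, 2), 25) = Rational(25, 2) ≈ 12.500)
Function('S')(k) = Rational(1, 97) (Function('S')(k) = Pow(97, -1) = Rational(1, 97))
Pow(Add(-1296, Function('S')(Z)), -1) = Pow(Add(-1296, Rational(1, 97)), -1) = Pow(Rational(-125711, 97), -1) = Rational(-97, 125711)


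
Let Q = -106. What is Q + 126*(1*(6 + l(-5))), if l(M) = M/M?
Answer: 776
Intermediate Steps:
l(M) = 1
Q + 126*(1*(6 + l(-5))) = -106 + 126*(1*(6 + 1)) = -106 + 126*(1*7) = -106 + 126*7 = -106 + 882 = 776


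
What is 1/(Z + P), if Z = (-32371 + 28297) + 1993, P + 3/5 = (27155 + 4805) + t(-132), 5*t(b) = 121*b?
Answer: 1/26684 ≈ 3.7476e-5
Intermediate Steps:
t(b) = 121*b/5 (t(b) = (121*b)/5 = 121*b/5)
P = 28765 (P = -⅗ + ((27155 + 4805) + (121/5)*(-132)) = -⅗ + (31960 - 15972/5) = -⅗ + 143828/5 = 28765)
Z = -2081 (Z = -4074 + 1993 = -2081)
1/(Z + P) = 1/(-2081 + 28765) = 1/26684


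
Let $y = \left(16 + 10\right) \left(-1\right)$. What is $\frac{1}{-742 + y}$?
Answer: $- \frac{1}{768} \approx -0.0013021$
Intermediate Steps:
$y = -26$ ($y = 26 \left(-1\right) = -26$)
$\frac{1}{-742 + y} = \frac{1}{-742 - 26} = \frac{1}{-768} = - \frac{1}{768}$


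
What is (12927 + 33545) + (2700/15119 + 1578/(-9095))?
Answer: 6390240176678/137507305 ≈ 46472.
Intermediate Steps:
(12927 + 33545) + (2700/15119 + 1578/(-9095)) = 46472 + (2700*(1/15119) + 1578*(-1/9095)) = 46472 + (2700/15119 - 1578/9095) = 46472 + 698718/137507305 = 6390240176678/137507305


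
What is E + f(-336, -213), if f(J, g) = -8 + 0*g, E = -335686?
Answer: -335694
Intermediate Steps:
f(J, g) = -8 (f(J, g) = -8 + 0 = -8)
E + f(-336, -213) = -335686 - 8 = -335694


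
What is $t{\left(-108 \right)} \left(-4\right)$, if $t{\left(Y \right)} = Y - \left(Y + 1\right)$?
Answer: $4$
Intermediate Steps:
$t{\left(Y \right)} = -1$ ($t{\left(Y \right)} = Y - \left(1 + Y\right) = -1$)
$t{\left(-108 \right)} \left(-4\right) = \left(-1\right) \left(-4\right) = 4$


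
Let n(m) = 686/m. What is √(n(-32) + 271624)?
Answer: 3*√482849/4 ≈ 521.16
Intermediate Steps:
√(n(-32) + 271624) = √(686/(-32) + 271624) = √(686*(-1/32) + 271624) = √(-343/16 + 271624) = √(4345641/16) = 3*√482849/4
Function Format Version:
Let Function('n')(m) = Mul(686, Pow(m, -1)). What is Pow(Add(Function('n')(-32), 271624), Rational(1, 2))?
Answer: Mul(Rational(3, 4), Pow(482849, Rational(1, 2))) ≈ 521.16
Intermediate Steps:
Pow(Add(Function('n')(-32), 271624), Rational(1, 2)) = Pow(Add(Mul(686, Pow(-32, -1)), 271624), Rational(1, 2)) = Pow(Add(Mul(686, Rational(-1, 32)), 271624), Rational(1, 2)) = Pow(Add(Rational(-343, 16), 271624), Rational(1, 2)) = Pow(Rational(4345641, 16), Rational(1, 2)) = Mul(Rational(3, 4), Pow(482849, Rational(1, 2)))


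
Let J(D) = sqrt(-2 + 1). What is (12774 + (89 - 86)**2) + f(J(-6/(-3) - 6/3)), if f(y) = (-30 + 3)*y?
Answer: 12783 - 27*I ≈ 12783.0 - 27.0*I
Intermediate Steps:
J(D) = I (J(D) = sqrt(-1) = I)
f(y) = -27*y
(12774 + (89 - 86)**2) + f(J(-6/(-3) - 6/3)) = (12774 + (89 - 86)**2) - 27*I = (12774 + 3**2) - 27*I = (12774 + 9) - 27*I = 12783 - 27*I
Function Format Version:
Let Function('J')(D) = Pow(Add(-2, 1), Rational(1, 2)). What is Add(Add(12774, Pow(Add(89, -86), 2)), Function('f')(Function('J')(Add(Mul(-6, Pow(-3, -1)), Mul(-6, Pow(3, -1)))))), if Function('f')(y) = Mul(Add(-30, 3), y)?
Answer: Add(12783, Mul(-27, I)) ≈ Add(12783., Mul(-27.000, I))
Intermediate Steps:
Function('J')(D) = I (Function('J')(D) = Pow(-1, Rational(1, 2)) = I)
Function('f')(y) = Mul(-27, y)
Add(Add(12774, Pow(Add(89, -86), 2)), Function('f')(Function('J')(Add(Mul(-6, Pow(-3, -1)), Mul(-6, Pow(3, -1)))))) = Add(Add(12774, Pow(Add(89, -86), 2)), Mul(-27, I)) = Add(Add(12774, Pow(3, 2)), Mul(-27, I)) = Add(Add(12774, 9), Mul(-27, I)) = Add(12783, Mul(-27, I))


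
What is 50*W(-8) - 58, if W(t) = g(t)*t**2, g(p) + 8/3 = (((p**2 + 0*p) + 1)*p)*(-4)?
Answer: 19942226/3 ≈ 6.6474e+6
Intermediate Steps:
g(p) = -8/3 - 4*p*(1 + p**2) (g(p) = -8/3 + (((p**2 + 0*p) + 1)*p)*(-4) = -8/3 + (((p**2 + 0) + 1)*p)*(-4) = -8/3 + ((p**2 + 1)*p)*(-4) = -8/3 + ((1 + p**2)*p)*(-4) = -8/3 + (p*(1 + p**2))*(-4) = -8/3 - 4*p*(1 + p**2))
W(t) = t**2*(-8/3 - 4*t - 4*t**3) (W(t) = (-8/3 - 4*t - 4*t**3)*t**2 = t**2*(-8/3 - 4*t - 4*t**3))
50*W(-8) - 58 = 50*(-4*(-8)**2*(2/3 - 8 + (-8)**3)) - 58 = 50*(-4*64*(2/3 - 8 - 512)) - 58 = 50*(-4*64*(-1558/3)) - 58 = 50*(398848/3) - 58 = 19942400/3 - 58 = 19942226/3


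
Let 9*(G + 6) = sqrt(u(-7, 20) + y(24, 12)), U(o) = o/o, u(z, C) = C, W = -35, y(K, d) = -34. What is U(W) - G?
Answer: 7 - I*sqrt(14)/9 ≈ 7.0 - 0.41574*I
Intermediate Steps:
U(o) = 1
G = -6 + I*sqrt(14)/9 (G = -6 + sqrt(20 - 34)/9 = -6 + sqrt(-14)/9 = -6 + (I*sqrt(14))/9 = -6 + I*sqrt(14)/9 ≈ -6.0 + 0.41574*I)
U(W) - G = 1 - (-6 + I*sqrt(14)/9) = 1 + (6 - I*sqrt(14)/9) = 7 - I*sqrt(14)/9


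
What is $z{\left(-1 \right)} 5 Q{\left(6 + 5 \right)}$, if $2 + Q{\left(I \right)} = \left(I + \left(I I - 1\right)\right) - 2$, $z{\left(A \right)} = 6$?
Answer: $3810$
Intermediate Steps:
$Q{\left(I \right)} = -5 + I + I^{2}$ ($Q{\left(I \right)} = -2 - \left(3 - I - I I\right) = -2 - \left(3 - I - I^{2}\right) = -2 + \left(-3 + I + I^{2}\right) = -5 + I + I^{2}$)
$z{\left(-1 \right)} 5 Q{\left(6 + 5 \right)} = 6 \cdot 5 \left(-5 + \left(6 + 5\right) + \left(6 + 5\right)^{2}\right) = 30 \left(-5 + 11 + 11^{2}\right) = 30 \left(-5 + 11 + 121\right) = 30 \cdot 127 = 3810$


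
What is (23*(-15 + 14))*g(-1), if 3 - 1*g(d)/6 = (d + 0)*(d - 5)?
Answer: 414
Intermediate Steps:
g(d) = 18 - 6*d*(-5 + d) (g(d) = 18 - 6*(d + 0)*(d - 5) = 18 - 6*d*(-5 + d))
(23*(-15 + 14))*g(-1) = (23*(-15 + 14))*(18 - 6*(-1)² + 30*(-1)) = (23*(-1))*(18 - 6*1 - 30) = -23*(18 - 6 - 30) = -23*(-18) = 414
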